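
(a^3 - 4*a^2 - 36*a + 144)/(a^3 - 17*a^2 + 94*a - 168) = (a + 6)/(a - 7)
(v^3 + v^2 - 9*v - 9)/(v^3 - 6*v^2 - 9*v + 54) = (v + 1)/(v - 6)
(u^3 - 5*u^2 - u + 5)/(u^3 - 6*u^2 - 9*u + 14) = (u^2 - 4*u - 5)/(u^2 - 5*u - 14)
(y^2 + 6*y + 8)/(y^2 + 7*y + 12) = (y + 2)/(y + 3)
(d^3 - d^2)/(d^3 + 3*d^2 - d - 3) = d^2/(d^2 + 4*d + 3)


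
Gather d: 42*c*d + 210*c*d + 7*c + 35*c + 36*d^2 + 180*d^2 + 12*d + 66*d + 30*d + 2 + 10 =42*c + 216*d^2 + d*(252*c + 108) + 12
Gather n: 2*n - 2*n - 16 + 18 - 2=0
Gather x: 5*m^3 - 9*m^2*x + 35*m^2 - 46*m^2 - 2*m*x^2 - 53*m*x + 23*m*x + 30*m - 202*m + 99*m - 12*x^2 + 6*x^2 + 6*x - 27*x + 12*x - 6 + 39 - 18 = 5*m^3 - 11*m^2 - 73*m + x^2*(-2*m - 6) + x*(-9*m^2 - 30*m - 9) + 15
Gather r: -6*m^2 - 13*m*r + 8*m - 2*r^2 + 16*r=-6*m^2 + 8*m - 2*r^2 + r*(16 - 13*m)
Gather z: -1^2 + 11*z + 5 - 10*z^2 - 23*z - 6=-10*z^2 - 12*z - 2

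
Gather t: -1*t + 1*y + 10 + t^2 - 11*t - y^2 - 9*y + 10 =t^2 - 12*t - y^2 - 8*y + 20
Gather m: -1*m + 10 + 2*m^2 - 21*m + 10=2*m^2 - 22*m + 20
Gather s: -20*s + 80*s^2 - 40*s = 80*s^2 - 60*s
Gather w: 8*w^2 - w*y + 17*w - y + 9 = 8*w^2 + w*(17 - y) - y + 9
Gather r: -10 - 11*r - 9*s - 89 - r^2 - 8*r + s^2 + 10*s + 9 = -r^2 - 19*r + s^2 + s - 90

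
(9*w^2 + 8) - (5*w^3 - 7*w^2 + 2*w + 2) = -5*w^3 + 16*w^2 - 2*w + 6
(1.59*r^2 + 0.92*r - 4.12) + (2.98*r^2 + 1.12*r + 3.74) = 4.57*r^2 + 2.04*r - 0.38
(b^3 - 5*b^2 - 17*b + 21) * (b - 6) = b^4 - 11*b^3 + 13*b^2 + 123*b - 126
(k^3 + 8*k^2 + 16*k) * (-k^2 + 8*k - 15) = -k^5 + 33*k^3 + 8*k^2 - 240*k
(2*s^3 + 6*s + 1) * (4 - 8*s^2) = -16*s^5 - 40*s^3 - 8*s^2 + 24*s + 4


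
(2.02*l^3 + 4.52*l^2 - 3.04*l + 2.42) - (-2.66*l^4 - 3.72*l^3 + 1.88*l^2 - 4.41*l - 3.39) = 2.66*l^4 + 5.74*l^3 + 2.64*l^2 + 1.37*l + 5.81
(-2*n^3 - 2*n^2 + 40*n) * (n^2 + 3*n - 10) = -2*n^5 - 8*n^4 + 54*n^3 + 140*n^2 - 400*n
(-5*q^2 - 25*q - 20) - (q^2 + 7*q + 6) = -6*q^2 - 32*q - 26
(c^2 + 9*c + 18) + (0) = c^2 + 9*c + 18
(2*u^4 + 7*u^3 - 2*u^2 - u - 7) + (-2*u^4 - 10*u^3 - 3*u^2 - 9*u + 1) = -3*u^3 - 5*u^2 - 10*u - 6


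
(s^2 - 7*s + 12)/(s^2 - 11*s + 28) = (s - 3)/(s - 7)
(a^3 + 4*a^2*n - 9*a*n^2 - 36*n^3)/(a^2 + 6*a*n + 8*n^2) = (a^2 - 9*n^2)/(a + 2*n)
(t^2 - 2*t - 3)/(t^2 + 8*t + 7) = (t - 3)/(t + 7)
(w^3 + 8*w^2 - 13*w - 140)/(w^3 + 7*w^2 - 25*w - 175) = (w - 4)/(w - 5)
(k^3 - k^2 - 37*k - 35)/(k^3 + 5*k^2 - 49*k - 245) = (k + 1)/(k + 7)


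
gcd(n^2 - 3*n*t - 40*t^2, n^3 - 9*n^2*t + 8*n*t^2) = -n + 8*t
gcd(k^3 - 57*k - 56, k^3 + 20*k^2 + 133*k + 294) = k + 7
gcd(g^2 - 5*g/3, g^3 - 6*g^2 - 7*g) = g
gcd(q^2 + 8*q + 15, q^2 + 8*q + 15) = q^2 + 8*q + 15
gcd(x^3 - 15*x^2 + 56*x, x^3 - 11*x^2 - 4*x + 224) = x^2 - 15*x + 56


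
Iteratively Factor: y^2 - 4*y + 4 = (y - 2)*(y - 2)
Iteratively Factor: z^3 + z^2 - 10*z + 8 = (z + 4)*(z^2 - 3*z + 2) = (z - 2)*(z + 4)*(z - 1)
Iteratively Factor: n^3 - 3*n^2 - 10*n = (n)*(n^2 - 3*n - 10) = n*(n - 5)*(n + 2)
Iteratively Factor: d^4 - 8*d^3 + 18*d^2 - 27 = (d - 3)*(d^3 - 5*d^2 + 3*d + 9) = (d - 3)^2*(d^2 - 2*d - 3) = (d - 3)^2*(d + 1)*(d - 3)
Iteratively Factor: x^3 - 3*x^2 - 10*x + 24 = (x - 2)*(x^2 - x - 12) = (x - 2)*(x + 3)*(x - 4)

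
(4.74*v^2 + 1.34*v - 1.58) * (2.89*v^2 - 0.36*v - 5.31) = 13.6986*v^4 + 2.1662*v^3 - 30.218*v^2 - 6.5466*v + 8.3898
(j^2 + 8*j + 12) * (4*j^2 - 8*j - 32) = 4*j^4 + 24*j^3 - 48*j^2 - 352*j - 384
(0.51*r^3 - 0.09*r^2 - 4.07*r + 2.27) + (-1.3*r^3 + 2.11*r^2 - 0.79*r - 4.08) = -0.79*r^3 + 2.02*r^2 - 4.86*r - 1.81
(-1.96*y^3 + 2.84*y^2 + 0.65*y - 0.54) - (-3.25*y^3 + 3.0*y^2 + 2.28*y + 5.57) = 1.29*y^3 - 0.16*y^2 - 1.63*y - 6.11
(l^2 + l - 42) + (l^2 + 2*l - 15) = 2*l^2 + 3*l - 57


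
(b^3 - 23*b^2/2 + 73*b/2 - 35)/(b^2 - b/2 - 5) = (b^2 - 9*b + 14)/(b + 2)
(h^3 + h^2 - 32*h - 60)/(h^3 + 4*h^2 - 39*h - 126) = (h^2 + 7*h + 10)/(h^2 + 10*h + 21)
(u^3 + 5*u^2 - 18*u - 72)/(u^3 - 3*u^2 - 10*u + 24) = (u + 6)/(u - 2)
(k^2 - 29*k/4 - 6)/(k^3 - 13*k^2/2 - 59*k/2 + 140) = (4*k + 3)/(2*(2*k^2 + 3*k - 35))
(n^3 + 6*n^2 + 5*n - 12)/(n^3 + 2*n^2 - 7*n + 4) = (n + 3)/(n - 1)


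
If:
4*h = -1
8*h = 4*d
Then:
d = -1/2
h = -1/4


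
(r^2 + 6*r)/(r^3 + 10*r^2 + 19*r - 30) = r/(r^2 + 4*r - 5)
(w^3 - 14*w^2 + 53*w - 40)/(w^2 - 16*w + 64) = (w^2 - 6*w + 5)/(w - 8)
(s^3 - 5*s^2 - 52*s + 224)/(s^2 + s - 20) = (s^2 - s - 56)/(s + 5)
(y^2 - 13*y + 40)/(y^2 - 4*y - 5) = (y - 8)/(y + 1)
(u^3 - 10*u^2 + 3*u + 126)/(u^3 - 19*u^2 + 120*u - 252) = (u + 3)/(u - 6)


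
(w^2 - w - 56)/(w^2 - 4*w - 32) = (w + 7)/(w + 4)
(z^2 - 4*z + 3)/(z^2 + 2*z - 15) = (z - 1)/(z + 5)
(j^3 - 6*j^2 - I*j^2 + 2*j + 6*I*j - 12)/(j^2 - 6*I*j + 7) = (j^2 - 2*j*(3 + I) + 12*I)/(j - 7*I)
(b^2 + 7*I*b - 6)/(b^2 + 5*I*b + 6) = (b + I)/(b - I)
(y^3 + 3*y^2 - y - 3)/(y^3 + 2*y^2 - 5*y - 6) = (y - 1)/(y - 2)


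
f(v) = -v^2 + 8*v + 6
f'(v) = 8 - 2*v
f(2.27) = 19.01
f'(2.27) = 3.46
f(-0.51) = 1.66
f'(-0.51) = 9.02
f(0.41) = 9.11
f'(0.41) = 7.18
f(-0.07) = 5.44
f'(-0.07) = 8.14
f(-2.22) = -16.69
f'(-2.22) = 12.44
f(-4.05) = -42.80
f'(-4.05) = 16.10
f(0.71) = 11.18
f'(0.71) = 6.58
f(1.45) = 15.50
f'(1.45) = 5.10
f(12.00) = -42.00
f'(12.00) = -16.00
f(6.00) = 18.00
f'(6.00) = -4.00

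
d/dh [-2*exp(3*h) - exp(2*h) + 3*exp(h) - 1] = (-6*exp(2*h) - 2*exp(h) + 3)*exp(h)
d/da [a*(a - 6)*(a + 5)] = 3*a^2 - 2*a - 30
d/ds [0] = 0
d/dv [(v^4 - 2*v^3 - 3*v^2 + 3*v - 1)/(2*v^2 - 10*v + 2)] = (v^5 - 17*v^4/2 + 12*v^3 + 3*v^2 - 2*v - 1)/(v^4 - 10*v^3 + 27*v^2 - 10*v + 1)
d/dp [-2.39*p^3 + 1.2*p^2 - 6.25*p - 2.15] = -7.17*p^2 + 2.4*p - 6.25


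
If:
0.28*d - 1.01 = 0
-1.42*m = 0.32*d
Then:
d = 3.61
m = -0.81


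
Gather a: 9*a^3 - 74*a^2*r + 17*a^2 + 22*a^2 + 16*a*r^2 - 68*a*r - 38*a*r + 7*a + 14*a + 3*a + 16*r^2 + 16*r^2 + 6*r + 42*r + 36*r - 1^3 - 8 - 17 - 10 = 9*a^3 + a^2*(39 - 74*r) + a*(16*r^2 - 106*r + 24) + 32*r^2 + 84*r - 36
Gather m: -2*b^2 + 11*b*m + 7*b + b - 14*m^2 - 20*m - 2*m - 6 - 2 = -2*b^2 + 8*b - 14*m^2 + m*(11*b - 22) - 8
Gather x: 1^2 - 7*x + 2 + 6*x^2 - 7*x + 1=6*x^2 - 14*x + 4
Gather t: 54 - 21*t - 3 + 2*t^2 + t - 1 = 2*t^2 - 20*t + 50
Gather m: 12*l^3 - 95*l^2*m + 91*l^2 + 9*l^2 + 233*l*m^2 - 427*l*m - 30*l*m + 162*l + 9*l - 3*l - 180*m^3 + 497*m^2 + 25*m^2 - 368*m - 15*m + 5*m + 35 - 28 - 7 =12*l^3 + 100*l^2 + 168*l - 180*m^3 + m^2*(233*l + 522) + m*(-95*l^2 - 457*l - 378)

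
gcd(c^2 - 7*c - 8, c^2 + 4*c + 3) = c + 1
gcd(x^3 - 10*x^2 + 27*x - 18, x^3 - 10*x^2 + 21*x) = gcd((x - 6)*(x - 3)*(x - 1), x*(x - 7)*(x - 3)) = x - 3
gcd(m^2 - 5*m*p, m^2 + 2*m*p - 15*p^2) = 1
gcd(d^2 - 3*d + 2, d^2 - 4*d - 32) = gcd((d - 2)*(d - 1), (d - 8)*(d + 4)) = 1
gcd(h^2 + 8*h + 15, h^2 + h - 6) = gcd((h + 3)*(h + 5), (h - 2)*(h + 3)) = h + 3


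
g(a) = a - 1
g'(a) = 1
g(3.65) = 2.65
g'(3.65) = 1.00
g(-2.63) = -3.63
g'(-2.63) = 1.00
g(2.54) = 1.54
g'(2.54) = 1.00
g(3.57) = 2.57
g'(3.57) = 1.00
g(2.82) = 1.82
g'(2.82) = 1.00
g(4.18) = 3.18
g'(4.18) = 1.00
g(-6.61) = -7.61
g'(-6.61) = 1.00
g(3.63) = 2.63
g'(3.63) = 1.00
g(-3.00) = -4.00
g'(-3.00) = 1.00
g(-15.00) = -16.00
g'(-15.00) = 1.00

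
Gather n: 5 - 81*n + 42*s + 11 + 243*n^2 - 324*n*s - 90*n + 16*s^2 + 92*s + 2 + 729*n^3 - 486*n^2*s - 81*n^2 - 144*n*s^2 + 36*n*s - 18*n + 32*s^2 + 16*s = 729*n^3 + n^2*(162 - 486*s) + n*(-144*s^2 - 288*s - 189) + 48*s^2 + 150*s + 18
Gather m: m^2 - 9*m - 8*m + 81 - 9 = m^2 - 17*m + 72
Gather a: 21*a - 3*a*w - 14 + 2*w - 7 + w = a*(21 - 3*w) + 3*w - 21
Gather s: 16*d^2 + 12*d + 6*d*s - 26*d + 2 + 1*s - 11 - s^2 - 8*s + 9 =16*d^2 - 14*d - s^2 + s*(6*d - 7)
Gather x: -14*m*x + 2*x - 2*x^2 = -2*x^2 + x*(2 - 14*m)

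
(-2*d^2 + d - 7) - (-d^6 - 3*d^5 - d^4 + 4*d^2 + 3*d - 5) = d^6 + 3*d^5 + d^4 - 6*d^2 - 2*d - 2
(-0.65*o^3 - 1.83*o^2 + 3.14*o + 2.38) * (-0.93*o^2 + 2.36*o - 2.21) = 0.6045*o^5 + 0.1679*o^4 - 5.8025*o^3 + 9.2413*o^2 - 1.3226*o - 5.2598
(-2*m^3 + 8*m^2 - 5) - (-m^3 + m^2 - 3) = -m^3 + 7*m^2 - 2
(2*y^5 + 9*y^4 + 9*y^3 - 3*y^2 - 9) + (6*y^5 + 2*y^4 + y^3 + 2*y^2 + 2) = 8*y^5 + 11*y^4 + 10*y^3 - y^2 - 7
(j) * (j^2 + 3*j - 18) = j^3 + 3*j^2 - 18*j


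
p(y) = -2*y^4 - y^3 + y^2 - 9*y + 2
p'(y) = -8*y^3 - 3*y^2 + 2*y - 9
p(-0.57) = 7.43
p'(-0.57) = -9.63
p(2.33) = -85.14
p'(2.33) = -121.82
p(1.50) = -22.75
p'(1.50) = -39.75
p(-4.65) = -769.05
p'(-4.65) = 721.19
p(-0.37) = 5.48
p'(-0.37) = -9.75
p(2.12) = -62.51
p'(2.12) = -94.47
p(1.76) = -35.38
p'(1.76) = -58.39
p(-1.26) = 11.89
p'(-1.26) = -0.28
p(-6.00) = -2284.00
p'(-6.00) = 1599.00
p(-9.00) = -12229.00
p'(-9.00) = 5562.00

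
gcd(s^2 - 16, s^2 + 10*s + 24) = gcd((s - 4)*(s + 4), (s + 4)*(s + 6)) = s + 4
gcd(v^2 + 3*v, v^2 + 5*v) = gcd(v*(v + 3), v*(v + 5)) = v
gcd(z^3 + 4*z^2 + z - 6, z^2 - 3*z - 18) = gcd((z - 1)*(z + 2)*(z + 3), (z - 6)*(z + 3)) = z + 3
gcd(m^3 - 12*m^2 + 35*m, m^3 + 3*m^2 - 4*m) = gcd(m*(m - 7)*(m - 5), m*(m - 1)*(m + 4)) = m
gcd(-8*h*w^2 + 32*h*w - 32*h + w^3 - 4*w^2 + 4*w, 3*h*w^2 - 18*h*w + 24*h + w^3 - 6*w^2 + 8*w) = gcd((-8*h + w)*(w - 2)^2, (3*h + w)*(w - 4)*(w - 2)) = w - 2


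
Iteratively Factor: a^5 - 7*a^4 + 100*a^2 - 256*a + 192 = (a - 2)*(a^4 - 5*a^3 - 10*a^2 + 80*a - 96) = (a - 2)^2*(a^3 - 3*a^2 - 16*a + 48) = (a - 2)^2*(a + 4)*(a^2 - 7*a + 12) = (a - 3)*(a - 2)^2*(a + 4)*(a - 4)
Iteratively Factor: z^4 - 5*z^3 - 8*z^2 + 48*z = (z - 4)*(z^3 - z^2 - 12*z) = (z - 4)*(z + 3)*(z^2 - 4*z) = z*(z - 4)*(z + 3)*(z - 4)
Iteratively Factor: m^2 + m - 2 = (m + 2)*(m - 1)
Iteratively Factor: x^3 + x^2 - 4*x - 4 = (x - 2)*(x^2 + 3*x + 2) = (x - 2)*(x + 1)*(x + 2)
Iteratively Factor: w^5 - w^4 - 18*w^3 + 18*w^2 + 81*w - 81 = (w + 3)*(w^4 - 4*w^3 - 6*w^2 + 36*w - 27) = (w + 3)^2*(w^3 - 7*w^2 + 15*w - 9) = (w - 3)*(w + 3)^2*(w^2 - 4*w + 3) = (w - 3)^2*(w + 3)^2*(w - 1)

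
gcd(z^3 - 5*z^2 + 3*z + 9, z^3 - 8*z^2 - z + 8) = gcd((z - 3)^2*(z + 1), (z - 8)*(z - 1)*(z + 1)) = z + 1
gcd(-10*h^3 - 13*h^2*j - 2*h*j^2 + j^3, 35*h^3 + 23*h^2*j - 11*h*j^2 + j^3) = 5*h^2 + 4*h*j - j^2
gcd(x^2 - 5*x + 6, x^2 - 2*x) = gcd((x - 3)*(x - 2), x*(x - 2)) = x - 2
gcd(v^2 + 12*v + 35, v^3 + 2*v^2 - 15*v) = v + 5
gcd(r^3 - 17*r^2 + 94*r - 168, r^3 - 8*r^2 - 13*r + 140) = r - 7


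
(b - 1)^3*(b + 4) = b^4 + b^3 - 9*b^2 + 11*b - 4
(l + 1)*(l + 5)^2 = l^3 + 11*l^2 + 35*l + 25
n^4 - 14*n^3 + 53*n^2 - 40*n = n*(n - 8)*(n - 5)*(n - 1)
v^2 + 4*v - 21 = (v - 3)*(v + 7)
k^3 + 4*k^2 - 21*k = k*(k - 3)*(k + 7)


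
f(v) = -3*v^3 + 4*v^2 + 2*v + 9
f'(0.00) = 2.00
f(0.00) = 9.00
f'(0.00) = 2.00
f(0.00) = 9.00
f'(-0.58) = -5.67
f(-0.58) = 9.77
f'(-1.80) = -41.56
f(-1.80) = 35.86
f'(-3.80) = -158.36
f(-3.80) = 223.78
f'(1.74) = -11.33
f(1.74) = 8.79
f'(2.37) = -29.59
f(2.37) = -3.73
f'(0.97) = 1.29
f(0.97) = 11.97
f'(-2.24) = -61.08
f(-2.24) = 58.31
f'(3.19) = -64.06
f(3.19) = -41.30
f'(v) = -9*v^2 + 8*v + 2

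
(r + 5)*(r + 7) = r^2 + 12*r + 35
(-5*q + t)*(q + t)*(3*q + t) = -15*q^3 - 17*q^2*t - q*t^2 + t^3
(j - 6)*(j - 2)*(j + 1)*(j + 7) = j^4 - 45*j^2 + 40*j + 84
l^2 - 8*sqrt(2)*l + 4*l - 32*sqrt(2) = (l + 4)*(l - 8*sqrt(2))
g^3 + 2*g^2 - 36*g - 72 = (g - 6)*(g + 2)*(g + 6)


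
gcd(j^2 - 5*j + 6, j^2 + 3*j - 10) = j - 2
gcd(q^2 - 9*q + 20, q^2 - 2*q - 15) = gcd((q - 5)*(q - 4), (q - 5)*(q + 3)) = q - 5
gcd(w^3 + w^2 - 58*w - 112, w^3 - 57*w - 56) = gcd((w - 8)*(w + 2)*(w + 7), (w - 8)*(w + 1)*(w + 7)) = w^2 - w - 56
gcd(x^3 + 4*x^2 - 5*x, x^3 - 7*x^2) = x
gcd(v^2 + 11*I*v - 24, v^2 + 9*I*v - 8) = v + 8*I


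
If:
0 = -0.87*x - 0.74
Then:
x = -0.85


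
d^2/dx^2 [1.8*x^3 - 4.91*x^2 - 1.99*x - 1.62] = 10.8*x - 9.82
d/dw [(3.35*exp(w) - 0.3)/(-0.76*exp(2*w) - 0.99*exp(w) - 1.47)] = (2.546*exp(2*w) - 0.456*exp(w) - 5.2215)*exp(w)/(0.5776*exp(4*w) + 1.5048*exp(3*w) + 3.2145*exp(2*w) + 2.9106*exp(w) + 2.1609)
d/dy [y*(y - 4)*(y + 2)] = 3*y^2 - 4*y - 8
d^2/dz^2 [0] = 0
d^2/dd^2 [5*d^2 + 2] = 10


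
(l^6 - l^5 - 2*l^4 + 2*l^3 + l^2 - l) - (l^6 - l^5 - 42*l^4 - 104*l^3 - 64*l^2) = 40*l^4 + 106*l^3 + 65*l^2 - l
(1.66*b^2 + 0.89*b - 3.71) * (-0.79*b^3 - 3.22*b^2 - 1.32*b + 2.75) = -1.3114*b^5 - 6.0483*b^4 - 2.1261*b^3 + 15.3364*b^2 + 7.3447*b - 10.2025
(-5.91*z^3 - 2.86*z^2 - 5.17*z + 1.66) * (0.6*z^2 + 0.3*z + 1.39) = -3.546*z^5 - 3.489*z^4 - 12.1749*z^3 - 4.5304*z^2 - 6.6883*z + 2.3074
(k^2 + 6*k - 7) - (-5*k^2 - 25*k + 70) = 6*k^2 + 31*k - 77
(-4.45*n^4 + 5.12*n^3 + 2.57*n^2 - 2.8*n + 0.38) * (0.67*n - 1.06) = -2.9815*n^5 + 8.1474*n^4 - 3.7053*n^3 - 4.6002*n^2 + 3.2226*n - 0.4028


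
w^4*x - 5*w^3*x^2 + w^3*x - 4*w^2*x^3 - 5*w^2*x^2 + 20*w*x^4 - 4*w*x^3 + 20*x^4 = (w - 5*x)*(w - 2*x)*(w + 2*x)*(w*x + x)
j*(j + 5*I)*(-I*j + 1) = -I*j^3 + 6*j^2 + 5*I*j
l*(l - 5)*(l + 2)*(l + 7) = l^4 + 4*l^3 - 31*l^2 - 70*l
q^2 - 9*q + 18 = (q - 6)*(q - 3)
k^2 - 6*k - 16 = (k - 8)*(k + 2)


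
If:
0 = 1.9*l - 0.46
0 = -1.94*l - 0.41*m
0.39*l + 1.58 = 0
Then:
No Solution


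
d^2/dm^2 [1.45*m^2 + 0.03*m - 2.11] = 2.90000000000000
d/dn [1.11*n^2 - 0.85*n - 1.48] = 2.22*n - 0.85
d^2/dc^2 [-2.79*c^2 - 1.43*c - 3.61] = -5.58000000000000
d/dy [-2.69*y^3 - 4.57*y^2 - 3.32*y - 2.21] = -8.07*y^2 - 9.14*y - 3.32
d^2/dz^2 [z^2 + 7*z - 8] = 2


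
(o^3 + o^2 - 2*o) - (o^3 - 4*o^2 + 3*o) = 5*o^2 - 5*o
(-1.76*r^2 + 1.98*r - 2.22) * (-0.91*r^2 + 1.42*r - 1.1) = 1.6016*r^4 - 4.301*r^3 + 6.7678*r^2 - 5.3304*r + 2.442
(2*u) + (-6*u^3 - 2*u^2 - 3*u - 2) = -6*u^3 - 2*u^2 - u - 2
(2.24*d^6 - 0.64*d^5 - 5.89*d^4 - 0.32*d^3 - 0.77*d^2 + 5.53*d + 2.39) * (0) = 0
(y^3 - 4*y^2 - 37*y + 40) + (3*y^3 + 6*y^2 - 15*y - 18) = 4*y^3 + 2*y^2 - 52*y + 22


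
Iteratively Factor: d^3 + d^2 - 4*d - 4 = (d + 2)*(d^2 - d - 2) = (d - 2)*(d + 2)*(d + 1)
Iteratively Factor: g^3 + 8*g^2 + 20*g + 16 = (g + 2)*(g^2 + 6*g + 8) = (g + 2)*(g + 4)*(g + 2)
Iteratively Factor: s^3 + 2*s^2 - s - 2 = (s + 2)*(s^2 - 1) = (s - 1)*(s + 2)*(s + 1)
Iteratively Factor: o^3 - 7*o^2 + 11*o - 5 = (o - 5)*(o^2 - 2*o + 1) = (o - 5)*(o - 1)*(o - 1)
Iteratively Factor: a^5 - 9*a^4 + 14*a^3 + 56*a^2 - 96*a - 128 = (a - 4)*(a^4 - 5*a^3 - 6*a^2 + 32*a + 32) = (a - 4)*(a + 2)*(a^3 - 7*a^2 + 8*a + 16) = (a - 4)^2*(a + 2)*(a^2 - 3*a - 4) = (a - 4)^2*(a + 1)*(a + 2)*(a - 4)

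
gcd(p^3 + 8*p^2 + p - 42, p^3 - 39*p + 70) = p^2 + 5*p - 14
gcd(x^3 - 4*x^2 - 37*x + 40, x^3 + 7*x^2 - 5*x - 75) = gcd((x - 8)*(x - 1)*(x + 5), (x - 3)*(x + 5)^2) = x + 5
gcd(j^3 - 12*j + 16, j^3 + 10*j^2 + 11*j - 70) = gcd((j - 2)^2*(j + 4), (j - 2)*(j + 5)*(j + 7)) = j - 2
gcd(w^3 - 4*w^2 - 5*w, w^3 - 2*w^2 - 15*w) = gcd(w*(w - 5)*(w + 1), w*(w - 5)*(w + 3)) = w^2 - 5*w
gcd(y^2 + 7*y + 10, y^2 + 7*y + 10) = y^2 + 7*y + 10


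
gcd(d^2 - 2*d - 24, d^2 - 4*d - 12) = d - 6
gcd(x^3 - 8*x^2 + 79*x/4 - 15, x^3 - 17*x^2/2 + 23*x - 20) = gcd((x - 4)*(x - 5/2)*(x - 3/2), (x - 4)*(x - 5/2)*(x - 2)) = x^2 - 13*x/2 + 10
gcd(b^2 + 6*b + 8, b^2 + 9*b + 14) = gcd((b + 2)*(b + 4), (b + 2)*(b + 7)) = b + 2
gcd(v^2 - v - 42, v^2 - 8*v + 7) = v - 7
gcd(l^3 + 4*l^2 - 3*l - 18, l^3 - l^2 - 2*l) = l - 2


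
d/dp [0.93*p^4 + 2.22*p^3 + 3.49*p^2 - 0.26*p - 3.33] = 3.72*p^3 + 6.66*p^2 + 6.98*p - 0.26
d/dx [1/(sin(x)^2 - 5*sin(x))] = (5 - 2*sin(x))*cos(x)/((sin(x) - 5)^2*sin(x)^2)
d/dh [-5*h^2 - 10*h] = -10*h - 10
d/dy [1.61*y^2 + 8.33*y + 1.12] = 3.22*y + 8.33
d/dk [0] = 0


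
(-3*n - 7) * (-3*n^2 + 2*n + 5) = 9*n^3 + 15*n^2 - 29*n - 35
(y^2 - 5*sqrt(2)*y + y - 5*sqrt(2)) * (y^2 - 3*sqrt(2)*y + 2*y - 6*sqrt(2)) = y^4 - 8*sqrt(2)*y^3 + 3*y^3 - 24*sqrt(2)*y^2 + 32*y^2 - 16*sqrt(2)*y + 90*y + 60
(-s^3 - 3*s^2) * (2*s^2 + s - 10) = -2*s^5 - 7*s^4 + 7*s^3 + 30*s^2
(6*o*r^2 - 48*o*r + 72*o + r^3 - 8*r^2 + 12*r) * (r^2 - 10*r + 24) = 6*o*r^4 - 108*o*r^3 + 696*o*r^2 - 1872*o*r + 1728*o + r^5 - 18*r^4 + 116*r^3 - 312*r^2 + 288*r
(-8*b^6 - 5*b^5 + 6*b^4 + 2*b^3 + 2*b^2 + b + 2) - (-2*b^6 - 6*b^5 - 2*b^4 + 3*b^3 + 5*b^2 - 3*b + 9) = -6*b^6 + b^5 + 8*b^4 - b^3 - 3*b^2 + 4*b - 7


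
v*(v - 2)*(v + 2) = v^3 - 4*v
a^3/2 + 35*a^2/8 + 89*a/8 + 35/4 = (a/2 + 1)*(a + 7/4)*(a + 5)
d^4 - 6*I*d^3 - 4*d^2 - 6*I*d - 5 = (d - 5*I)*(d - I)^2*(d + I)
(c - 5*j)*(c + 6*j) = c^2 + c*j - 30*j^2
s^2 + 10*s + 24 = (s + 4)*(s + 6)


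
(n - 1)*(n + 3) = n^2 + 2*n - 3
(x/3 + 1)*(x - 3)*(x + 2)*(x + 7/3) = x^4/3 + 13*x^3/9 - 13*x^2/9 - 13*x - 14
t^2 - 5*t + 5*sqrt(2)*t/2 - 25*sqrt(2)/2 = (t - 5)*(t + 5*sqrt(2)/2)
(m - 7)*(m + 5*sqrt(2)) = m^2 - 7*m + 5*sqrt(2)*m - 35*sqrt(2)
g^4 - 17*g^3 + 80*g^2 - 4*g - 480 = (g - 8)*(g - 6)*(g - 5)*(g + 2)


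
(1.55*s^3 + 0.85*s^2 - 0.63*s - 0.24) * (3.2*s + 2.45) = 4.96*s^4 + 6.5175*s^3 + 0.0665*s^2 - 2.3115*s - 0.588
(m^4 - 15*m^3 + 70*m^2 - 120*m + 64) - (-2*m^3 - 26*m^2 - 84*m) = m^4 - 13*m^3 + 96*m^2 - 36*m + 64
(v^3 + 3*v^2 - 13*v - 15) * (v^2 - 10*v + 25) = v^5 - 7*v^4 - 18*v^3 + 190*v^2 - 175*v - 375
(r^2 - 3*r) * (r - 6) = r^3 - 9*r^2 + 18*r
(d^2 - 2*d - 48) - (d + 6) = d^2 - 3*d - 54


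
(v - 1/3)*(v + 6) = v^2 + 17*v/3 - 2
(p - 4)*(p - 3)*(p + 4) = p^3 - 3*p^2 - 16*p + 48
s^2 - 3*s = s*(s - 3)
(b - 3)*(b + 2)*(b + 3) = b^3 + 2*b^2 - 9*b - 18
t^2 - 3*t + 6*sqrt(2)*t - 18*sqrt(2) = (t - 3)*(t + 6*sqrt(2))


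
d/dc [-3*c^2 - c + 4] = -6*c - 1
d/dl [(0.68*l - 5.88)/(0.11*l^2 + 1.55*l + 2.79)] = (-0.0748*l^2 + 1.2936*l + 11.0112)/(0.0121*l^4 + 0.341*l^3 + 3.0163*l^2 + 8.649*l + 7.7841)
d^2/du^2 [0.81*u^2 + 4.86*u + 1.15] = 1.62000000000000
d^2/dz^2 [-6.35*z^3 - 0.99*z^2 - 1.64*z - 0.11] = -38.1*z - 1.98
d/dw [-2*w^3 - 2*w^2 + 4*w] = -6*w^2 - 4*w + 4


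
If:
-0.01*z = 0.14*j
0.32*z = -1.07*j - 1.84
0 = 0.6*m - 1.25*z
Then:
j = 0.54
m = -15.74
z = -7.55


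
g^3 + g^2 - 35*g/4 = g*(g - 5/2)*(g + 7/2)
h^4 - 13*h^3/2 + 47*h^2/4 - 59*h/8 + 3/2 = (h - 4)*(h - 3/2)*(h - 1/2)^2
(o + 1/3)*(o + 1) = o^2 + 4*o/3 + 1/3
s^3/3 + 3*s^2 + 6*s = s*(s/3 + 1)*(s + 6)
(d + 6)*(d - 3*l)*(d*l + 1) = d^3*l - 3*d^2*l^2 + 6*d^2*l + d^2 - 18*d*l^2 - 3*d*l + 6*d - 18*l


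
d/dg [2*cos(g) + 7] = -2*sin(g)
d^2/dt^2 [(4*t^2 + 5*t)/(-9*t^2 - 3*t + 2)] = 2*(-297*t^3 - 216*t^2 - 270*t - 46)/(729*t^6 + 729*t^5 - 243*t^4 - 297*t^3 + 54*t^2 + 36*t - 8)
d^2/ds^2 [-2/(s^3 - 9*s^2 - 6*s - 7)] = 12*((s - 3)*(-s^3 + 9*s^2 + 6*s + 7) + 3*(-s^2 + 6*s + 2)^2)/(-s^3 + 9*s^2 + 6*s + 7)^3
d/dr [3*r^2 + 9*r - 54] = 6*r + 9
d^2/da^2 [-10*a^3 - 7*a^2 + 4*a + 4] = -60*a - 14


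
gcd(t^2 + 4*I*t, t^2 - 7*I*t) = t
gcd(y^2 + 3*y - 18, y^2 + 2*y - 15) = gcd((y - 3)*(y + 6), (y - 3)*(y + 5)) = y - 3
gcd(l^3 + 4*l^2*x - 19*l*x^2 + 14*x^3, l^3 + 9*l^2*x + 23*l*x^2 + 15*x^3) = 1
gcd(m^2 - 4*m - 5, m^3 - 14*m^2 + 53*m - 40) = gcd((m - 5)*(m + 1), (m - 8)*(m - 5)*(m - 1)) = m - 5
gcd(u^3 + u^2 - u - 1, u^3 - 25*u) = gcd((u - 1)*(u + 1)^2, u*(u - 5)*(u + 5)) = 1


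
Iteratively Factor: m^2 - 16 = (m - 4)*(m + 4)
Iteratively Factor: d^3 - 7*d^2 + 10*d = (d - 5)*(d^2 - 2*d) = d*(d - 5)*(d - 2)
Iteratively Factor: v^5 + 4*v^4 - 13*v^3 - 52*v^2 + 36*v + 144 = (v + 4)*(v^4 - 13*v^2 + 36) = (v + 3)*(v + 4)*(v^3 - 3*v^2 - 4*v + 12) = (v + 2)*(v + 3)*(v + 4)*(v^2 - 5*v + 6) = (v - 2)*(v + 2)*(v + 3)*(v + 4)*(v - 3)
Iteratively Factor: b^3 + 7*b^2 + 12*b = (b + 4)*(b^2 + 3*b) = b*(b + 4)*(b + 3)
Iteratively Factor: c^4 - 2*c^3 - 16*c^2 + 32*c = (c + 4)*(c^3 - 6*c^2 + 8*c) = c*(c + 4)*(c^2 - 6*c + 8) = c*(c - 2)*(c + 4)*(c - 4)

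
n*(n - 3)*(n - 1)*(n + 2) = n^4 - 2*n^3 - 5*n^2 + 6*n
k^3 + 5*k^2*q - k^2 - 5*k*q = k*(k - 1)*(k + 5*q)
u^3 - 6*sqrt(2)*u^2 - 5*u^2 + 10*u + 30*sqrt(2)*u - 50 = (u - 5)*(u - 5*sqrt(2))*(u - sqrt(2))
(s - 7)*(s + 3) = s^2 - 4*s - 21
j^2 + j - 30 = (j - 5)*(j + 6)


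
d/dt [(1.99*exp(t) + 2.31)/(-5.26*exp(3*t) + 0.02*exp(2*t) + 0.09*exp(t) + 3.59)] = (20.9348*exp(3*t) + 36.412*exp(2*t) - 0.0924*exp(t) + 6.9362)*exp(t)/(27.6676*exp(6*t) - 0.2104*exp(5*t) - 0.9464*exp(4*t) - 37.7632*exp(3*t) + 0.1517*exp(2*t) + 0.6462*exp(t) + 12.8881)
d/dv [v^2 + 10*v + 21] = 2*v + 10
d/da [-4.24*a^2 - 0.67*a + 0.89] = -8.48*a - 0.67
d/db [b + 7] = 1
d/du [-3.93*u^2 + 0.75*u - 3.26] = 0.75 - 7.86*u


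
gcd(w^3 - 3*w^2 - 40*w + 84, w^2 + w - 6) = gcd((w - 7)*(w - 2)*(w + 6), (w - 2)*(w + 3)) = w - 2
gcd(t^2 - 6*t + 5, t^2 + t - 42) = 1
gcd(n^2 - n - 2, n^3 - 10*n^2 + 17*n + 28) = n + 1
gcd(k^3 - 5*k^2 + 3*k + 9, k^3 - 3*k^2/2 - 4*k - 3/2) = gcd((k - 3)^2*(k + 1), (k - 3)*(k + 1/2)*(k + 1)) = k^2 - 2*k - 3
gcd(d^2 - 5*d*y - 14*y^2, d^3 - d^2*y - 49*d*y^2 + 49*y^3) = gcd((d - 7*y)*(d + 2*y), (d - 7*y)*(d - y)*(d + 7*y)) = -d + 7*y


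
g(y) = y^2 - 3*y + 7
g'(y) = 2*y - 3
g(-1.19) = 11.99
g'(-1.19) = -5.38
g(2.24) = 5.30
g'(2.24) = 1.48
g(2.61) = 5.98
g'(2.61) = 2.22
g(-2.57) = 21.31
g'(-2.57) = -8.14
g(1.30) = 4.79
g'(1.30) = -0.40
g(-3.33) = 28.08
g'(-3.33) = -9.66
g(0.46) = 5.83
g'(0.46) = -2.08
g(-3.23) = 27.12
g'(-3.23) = -9.46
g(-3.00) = 25.00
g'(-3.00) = -9.00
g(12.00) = 115.00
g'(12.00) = 21.00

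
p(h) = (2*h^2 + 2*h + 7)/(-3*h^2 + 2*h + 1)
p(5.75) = -0.98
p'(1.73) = 4.78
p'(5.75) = 0.08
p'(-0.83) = -5.82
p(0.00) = 7.00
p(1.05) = -54.48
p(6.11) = -0.95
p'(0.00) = -12.00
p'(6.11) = 0.07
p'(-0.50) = -57.78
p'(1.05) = 1099.14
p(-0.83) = -2.46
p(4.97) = -1.05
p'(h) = (4*h + 2)/(-3*h^2 + 2*h + 1) + (6*h - 2)*(2*h^2 + 2*h + 7)/(-3*h^2 + 2*h + 1)^2 = 2*(5*h^2 + 23*h - 6)/(9*h^4 - 12*h^3 - 2*h^2 + 4*h + 1)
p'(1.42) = 15.06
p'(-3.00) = -0.06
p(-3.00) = -0.59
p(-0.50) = -8.67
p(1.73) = -3.64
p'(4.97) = 0.12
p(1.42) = -6.28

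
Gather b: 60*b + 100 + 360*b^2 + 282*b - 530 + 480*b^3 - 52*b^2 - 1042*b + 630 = 480*b^3 + 308*b^2 - 700*b + 200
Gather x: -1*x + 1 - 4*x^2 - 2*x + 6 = -4*x^2 - 3*x + 7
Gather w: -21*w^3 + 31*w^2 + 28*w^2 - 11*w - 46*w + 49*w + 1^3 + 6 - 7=-21*w^3 + 59*w^2 - 8*w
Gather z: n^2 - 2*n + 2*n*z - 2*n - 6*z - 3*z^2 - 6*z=n^2 - 4*n - 3*z^2 + z*(2*n - 12)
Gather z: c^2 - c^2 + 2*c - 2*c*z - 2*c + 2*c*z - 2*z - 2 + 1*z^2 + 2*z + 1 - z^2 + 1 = 0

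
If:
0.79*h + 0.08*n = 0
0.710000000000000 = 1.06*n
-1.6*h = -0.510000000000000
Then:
No Solution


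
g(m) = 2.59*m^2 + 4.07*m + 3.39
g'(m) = 5.18*m + 4.07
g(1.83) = 19.51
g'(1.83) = 13.55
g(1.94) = 21.03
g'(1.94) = 14.12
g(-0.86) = 1.81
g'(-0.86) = -0.38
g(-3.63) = 22.74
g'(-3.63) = -14.73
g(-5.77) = 66.13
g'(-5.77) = -25.82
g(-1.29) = 2.45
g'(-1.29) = -2.61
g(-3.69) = 23.64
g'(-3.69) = -15.04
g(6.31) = 132.20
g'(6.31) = 36.76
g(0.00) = 3.39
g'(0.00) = 4.07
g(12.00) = 425.19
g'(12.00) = 66.23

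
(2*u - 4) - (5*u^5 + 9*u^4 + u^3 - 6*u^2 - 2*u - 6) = -5*u^5 - 9*u^4 - u^3 + 6*u^2 + 4*u + 2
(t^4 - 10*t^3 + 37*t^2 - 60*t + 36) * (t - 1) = t^5 - 11*t^4 + 47*t^3 - 97*t^2 + 96*t - 36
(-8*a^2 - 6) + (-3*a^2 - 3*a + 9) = -11*a^2 - 3*a + 3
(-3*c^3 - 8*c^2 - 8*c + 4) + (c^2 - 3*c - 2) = -3*c^3 - 7*c^2 - 11*c + 2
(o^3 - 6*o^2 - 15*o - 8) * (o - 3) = o^4 - 9*o^3 + 3*o^2 + 37*o + 24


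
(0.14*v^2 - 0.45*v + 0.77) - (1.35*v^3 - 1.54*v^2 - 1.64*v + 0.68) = -1.35*v^3 + 1.68*v^2 + 1.19*v + 0.09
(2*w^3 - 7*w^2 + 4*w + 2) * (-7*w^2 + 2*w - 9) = -14*w^5 + 53*w^4 - 60*w^3 + 57*w^2 - 32*w - 18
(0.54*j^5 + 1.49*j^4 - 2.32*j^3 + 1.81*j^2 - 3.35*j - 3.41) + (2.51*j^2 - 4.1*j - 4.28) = 0.54*j^5 + 1.49*j^4 - 2.32*j^3 + 4.32*j^2 - 7.45*j - 7.69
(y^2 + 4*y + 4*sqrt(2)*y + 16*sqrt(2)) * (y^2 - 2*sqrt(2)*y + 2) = y^4 + 2*sqrt(2)*y^3 + 4*y^3 - 14*y^2 + 8*sqrt(2)*y^2 - 56*y + 8*sqrt(2)*y + 32*sqrt(2)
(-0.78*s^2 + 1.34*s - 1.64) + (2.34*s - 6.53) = -0.78*s^2 + 3.68*s - 8.17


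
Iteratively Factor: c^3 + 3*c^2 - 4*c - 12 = (c + 3)*(c^2 - 4) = (c - 2)*(c + 3)*(c + 2)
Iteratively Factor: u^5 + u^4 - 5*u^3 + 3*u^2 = (u + 3)*(u^4 - 2*u^3 + u^2) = (u - 1)*(u + 3)*(u^3 - u^2) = u*(u - 1)*(u + 3)*(u^2 - u) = u*(u - 1)^2*(u + 3)*(u)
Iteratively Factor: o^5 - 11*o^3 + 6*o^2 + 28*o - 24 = (o - 2)*(o^4 + 2*o^3 - 7*o^2 - 8*o + 12) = (o - 2)*(o - 1)*(o^3 + 3*o^2 - 4*o - 12) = (o - 2)*(o - 1)*(o + 2)*(o^2 + o - 6) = (o - 2)^2*(o - 1)*(o + 2)*(o + 3)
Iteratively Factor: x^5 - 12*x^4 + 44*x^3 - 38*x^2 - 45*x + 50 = (x - 2)*(x^4 - 10*x^3 + 24*x^2 + 10*x - 25) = (x - 2)*(x - 1)*(x^3 - 9*x^2 + 15*x + 25) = (x - 5)*(x - 2)*(x - 1)*(x^2 - 4*x - 5) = (x - 5)^2*(x - 2)*(x - 1)*(x + 1)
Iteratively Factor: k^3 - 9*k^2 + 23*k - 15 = (k - 3)*(k^2 - 6*k + 5) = (k - 5)*(k - 3)*(k - 1)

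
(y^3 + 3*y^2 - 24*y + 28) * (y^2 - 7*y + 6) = y^5 - 4*y^4 - 39*y^3 + 214*y^2 - 340*y + 168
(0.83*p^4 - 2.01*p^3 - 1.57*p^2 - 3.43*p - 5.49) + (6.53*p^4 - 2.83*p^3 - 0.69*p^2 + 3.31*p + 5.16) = 7.36*p^4 - 4.84*p^3 - 2.26*p^2 - 0.12*p - 0.33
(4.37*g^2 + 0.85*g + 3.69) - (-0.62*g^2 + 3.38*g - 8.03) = 4.99*g^2 - 2.53*g + 11.72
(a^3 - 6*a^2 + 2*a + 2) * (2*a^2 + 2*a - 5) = 2*a^5 - 10*a^4 - 13*a^3 + 38*a^2 - 6*a - 10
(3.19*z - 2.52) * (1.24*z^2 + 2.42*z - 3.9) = 3.9556*z^3 + 4.595*z^2 - 18.5394*z + 9.828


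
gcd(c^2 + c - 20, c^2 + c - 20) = c^2 + c - 20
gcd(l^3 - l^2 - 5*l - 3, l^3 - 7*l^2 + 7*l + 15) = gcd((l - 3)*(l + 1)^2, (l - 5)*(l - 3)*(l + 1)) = l^2 - 2*l - 3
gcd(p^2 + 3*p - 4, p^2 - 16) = p + 4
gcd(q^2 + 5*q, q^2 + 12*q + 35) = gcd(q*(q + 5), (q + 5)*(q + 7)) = q + 5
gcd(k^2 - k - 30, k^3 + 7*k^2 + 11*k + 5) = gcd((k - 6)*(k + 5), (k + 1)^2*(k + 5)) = k + 5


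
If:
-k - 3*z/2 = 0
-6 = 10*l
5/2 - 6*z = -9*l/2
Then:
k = 1/20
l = -3/5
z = -1/30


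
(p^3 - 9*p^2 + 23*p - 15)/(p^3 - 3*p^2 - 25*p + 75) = (p - 1)/(p + 5)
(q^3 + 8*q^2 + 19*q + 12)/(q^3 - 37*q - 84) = (q + 1)/(q - 7)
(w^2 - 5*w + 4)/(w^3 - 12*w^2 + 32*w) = (w - 1)/(w*(w - 8))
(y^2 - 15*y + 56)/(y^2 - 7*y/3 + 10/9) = 9*(y^2 - 15*y + 56)/(9*y^2 - 21*y + 10)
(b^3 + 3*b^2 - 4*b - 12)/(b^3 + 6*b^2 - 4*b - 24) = (b + 3)/(b + 6)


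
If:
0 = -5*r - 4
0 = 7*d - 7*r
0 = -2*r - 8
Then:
No Solution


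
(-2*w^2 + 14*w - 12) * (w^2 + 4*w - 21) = -2*w^4 + 6*w^3 + 86*w^2 - 342*w + 252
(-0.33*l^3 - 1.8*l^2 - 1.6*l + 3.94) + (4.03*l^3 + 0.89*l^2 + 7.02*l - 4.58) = 3.7*l^3 - 0.91*l^2 + 5.42*l - 0.64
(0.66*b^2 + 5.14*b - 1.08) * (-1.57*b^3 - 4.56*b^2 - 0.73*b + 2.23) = -1.0362*b^5 - 11.0794*b^4 - 22.2246*b^3 + 2.6444*b^2 + 12.2506*b - 2.4084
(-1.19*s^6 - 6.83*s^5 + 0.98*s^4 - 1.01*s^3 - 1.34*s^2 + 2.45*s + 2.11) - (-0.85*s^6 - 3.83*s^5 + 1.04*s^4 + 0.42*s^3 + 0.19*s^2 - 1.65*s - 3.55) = -0.34*s^6 - 3.0*s^5 - 0.0600000000000001*s^4 - 1.43*s^3 - 1.53*s^2 + 4.1*s + 5.66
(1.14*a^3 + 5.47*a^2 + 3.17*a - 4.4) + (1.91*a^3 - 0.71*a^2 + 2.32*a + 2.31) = 3.05*a^3 + 4.76*a^2 + 5.49*a - 2.09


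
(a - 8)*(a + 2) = a^2 - 6*a - 16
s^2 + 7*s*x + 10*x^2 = (s + 2*x)*(s + 5*x)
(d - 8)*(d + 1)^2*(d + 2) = d^4 - 4*d^3 - 27*d^2 - 38*d - 16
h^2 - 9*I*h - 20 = (h - 5*I)*(h - 4*I)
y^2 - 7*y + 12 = (y - 4)*(y - 3)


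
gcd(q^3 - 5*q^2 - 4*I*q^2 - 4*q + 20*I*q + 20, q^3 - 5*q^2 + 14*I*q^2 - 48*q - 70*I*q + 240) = q - 5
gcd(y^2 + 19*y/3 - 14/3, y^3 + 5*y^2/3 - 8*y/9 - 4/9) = y - 2/3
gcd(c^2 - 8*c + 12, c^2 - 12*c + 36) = c - 6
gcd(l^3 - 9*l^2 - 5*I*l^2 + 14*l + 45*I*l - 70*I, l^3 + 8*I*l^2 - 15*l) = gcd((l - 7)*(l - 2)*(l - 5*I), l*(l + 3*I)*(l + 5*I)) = 1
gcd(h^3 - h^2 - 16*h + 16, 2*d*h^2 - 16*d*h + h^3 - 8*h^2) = 1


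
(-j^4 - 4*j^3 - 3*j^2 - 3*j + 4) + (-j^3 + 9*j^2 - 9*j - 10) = -j^4 - 5*j^3 + 6*j^2 - 12*j - 6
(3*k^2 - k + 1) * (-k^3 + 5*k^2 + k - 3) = -3*k^5 + 16*k^4 - 3*k^3 - 5*k^2 + 4*k - 3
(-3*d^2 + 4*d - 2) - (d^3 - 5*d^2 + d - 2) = -d^3 + 2*d^2 + 3*d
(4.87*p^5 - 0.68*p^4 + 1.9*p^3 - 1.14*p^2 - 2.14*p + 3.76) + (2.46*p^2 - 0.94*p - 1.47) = 4.87*p^5 - 0.68*p^4 + 1.9*p^3 + 1.32*p^2 - 3.08*p + 2.29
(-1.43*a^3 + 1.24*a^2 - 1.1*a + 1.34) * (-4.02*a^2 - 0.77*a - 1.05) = 5.7486*a^5 - 3.8837*a^4 + 4.9687*a^3 - 5.8418*a^2 + 0.1232*a - 1.407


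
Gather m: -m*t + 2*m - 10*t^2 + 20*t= m*(2 - t) - 10*t^2 + 20*t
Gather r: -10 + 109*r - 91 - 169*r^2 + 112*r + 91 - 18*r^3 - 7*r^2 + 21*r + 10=-18*r^3 - 176*r^2 + 242*r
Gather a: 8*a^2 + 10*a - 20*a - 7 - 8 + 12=8*a^2 - 10*a - 3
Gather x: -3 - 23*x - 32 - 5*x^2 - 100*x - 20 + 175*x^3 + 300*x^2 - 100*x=175*x^3 + 295*x^2 - 223*x - 55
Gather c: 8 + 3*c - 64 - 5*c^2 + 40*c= -5*c^2 + 43*c - 56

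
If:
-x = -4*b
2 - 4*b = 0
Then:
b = 1/2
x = 2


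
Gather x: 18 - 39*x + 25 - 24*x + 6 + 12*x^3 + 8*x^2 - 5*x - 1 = 12*x^3 + 8*x^2 - 68*x + 48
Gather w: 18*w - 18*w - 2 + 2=0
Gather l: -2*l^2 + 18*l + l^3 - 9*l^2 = l^3 - 11*l^2 + 18*l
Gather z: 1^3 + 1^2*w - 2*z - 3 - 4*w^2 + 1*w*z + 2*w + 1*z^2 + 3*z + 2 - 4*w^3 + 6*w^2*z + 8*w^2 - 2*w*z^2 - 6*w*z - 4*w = -4*w^3 + 4*w^2 - w + z^2*(1 - 2*w) + z*(6*w^2 - 5*w + 1)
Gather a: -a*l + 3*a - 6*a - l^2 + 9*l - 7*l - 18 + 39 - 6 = a*(-l - 3) - l^2 + 2*l + 15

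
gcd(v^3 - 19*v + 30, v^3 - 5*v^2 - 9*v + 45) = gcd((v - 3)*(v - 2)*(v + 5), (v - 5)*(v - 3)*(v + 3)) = v - 3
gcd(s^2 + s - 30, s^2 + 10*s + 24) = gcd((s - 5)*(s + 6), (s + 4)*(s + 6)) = s + 6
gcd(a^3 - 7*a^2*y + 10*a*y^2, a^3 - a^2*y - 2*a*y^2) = -a^2 + 2*a*y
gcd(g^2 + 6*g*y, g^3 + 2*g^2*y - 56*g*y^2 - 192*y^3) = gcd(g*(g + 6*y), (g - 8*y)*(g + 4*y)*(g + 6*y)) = g + 6*y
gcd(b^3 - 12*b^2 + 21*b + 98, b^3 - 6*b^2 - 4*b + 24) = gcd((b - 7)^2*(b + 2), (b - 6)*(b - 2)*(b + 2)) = b + 2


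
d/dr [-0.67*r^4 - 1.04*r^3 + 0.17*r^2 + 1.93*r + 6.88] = -2.68*r^3 - 3.12*r^2 + 0.34*r + 1.93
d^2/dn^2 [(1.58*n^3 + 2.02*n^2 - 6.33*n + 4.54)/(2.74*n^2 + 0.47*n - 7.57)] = (-1.4210854715202e-14*n^5 - 2.8421709430404e-14*n^4 - 34.0067960000001*n^3 + 422.168748*n^2 - 209.44344*n + 376.810098)/(20.570824*n^6 + 10.585716*n^5 - 168.681798*n^4 - 58.388053*n^3 + 466.029639*n^2 + 80.799909*n - 433.798093)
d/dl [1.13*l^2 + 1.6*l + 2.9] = 2.26*l + 1.6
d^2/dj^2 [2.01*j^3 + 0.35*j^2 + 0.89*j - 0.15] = 12.06*j + 0.7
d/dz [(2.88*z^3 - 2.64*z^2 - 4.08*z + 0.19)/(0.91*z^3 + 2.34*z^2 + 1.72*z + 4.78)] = (8.88178419700125e-16*z^5 + 9.1416*z^4 + 17.3328*z^3 + 45.7869*z^2 - 26.1276*z - 19.8292)/(0.8281*z^6 + 4.2588*z^5 + 8.606*z^4 + 16.7492*z^3 + 25.3288*z^2 + 16.4432*z + 22.8484)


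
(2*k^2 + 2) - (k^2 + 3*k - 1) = k^2 - 3*k + 3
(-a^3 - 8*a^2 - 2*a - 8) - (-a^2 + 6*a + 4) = -a^3 - 7*a^2 - 8*a - 12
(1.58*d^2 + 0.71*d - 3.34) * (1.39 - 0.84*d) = -1.3272*d^3 + 1.5998*d^2 + 3.7925*d - 4.6426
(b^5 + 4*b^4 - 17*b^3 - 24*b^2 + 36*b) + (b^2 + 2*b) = b^5 + 4*b^4 - 17*b^3 - 23*b^2 + 38*b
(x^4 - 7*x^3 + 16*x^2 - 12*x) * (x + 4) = x^5 - 3*x^4 - 12*x^3 + 52*x^2 - 48*x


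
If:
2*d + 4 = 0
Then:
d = -2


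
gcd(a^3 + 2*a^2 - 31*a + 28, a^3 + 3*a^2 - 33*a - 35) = a + 7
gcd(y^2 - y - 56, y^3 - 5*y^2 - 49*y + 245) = y + 7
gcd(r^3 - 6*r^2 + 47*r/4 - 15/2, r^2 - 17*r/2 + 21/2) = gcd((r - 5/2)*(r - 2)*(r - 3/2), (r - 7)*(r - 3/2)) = r - 3/2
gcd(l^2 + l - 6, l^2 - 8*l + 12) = l - 2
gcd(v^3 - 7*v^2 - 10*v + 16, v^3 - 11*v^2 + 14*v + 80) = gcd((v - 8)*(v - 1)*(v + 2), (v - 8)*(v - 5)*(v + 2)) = v^2 - 6*v - 16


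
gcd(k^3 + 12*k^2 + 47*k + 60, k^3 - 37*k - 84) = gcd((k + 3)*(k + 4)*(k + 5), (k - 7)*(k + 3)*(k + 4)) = k^2 + 7*k + 12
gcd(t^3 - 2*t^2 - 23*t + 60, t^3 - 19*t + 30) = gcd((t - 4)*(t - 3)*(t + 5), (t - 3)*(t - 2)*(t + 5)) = t^2 + 2*t - 15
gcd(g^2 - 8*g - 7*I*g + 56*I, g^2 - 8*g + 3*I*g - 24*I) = g - 8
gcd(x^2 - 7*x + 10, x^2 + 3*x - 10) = x - 2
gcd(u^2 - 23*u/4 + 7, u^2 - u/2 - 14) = u - 4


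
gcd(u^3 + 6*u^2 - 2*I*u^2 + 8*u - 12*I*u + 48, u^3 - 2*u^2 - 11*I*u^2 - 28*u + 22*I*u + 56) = u - 4*I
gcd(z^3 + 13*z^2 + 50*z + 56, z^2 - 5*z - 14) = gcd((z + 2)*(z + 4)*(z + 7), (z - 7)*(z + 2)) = z + 2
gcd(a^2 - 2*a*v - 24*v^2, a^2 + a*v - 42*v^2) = -a + 6*v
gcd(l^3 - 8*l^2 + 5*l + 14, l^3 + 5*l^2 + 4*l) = l + 1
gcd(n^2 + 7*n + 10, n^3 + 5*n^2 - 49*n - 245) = n + 5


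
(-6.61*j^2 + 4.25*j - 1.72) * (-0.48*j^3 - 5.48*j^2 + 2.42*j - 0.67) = 3.1728*j^5 + 34.1828*j^4 - 38.4606*j^3 + 24.1393*j^2 - 7.0099*j + 1.1524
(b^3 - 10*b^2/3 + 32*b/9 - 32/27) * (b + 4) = b^4 + 2*b^3/3 - 88*b^2/9 + 352*b/27 - 128/27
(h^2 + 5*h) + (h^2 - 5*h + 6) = 2*h^2 + 6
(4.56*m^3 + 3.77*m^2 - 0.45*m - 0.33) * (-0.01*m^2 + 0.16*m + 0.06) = -0.0456*m^5 + 0.6919*m^4 + 0.8813*m^3 + 0.1575*m^2 - 0.0798*m - 0.0198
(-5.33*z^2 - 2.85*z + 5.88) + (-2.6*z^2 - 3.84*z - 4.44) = -7.93*z^2 - 6.69*z + 1.44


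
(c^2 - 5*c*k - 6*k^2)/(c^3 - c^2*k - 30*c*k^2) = (c + k)/(c*(c + 5*k))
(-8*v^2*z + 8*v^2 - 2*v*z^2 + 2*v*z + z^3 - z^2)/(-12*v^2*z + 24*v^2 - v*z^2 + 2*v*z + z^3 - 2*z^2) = (2*v*z - 2*v + z^2 - z)/(3*v*z - 6*v + z^2 - 2*z)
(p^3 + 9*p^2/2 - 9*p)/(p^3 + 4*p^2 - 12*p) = (p - 3/2)/(p - 2)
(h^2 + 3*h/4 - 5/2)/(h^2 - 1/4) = (4*h^2 + 3*h - 10)/(4*h^2 - 1)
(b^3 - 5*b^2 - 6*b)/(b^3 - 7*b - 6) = b*(b - 6)/(b^2 - b - 6)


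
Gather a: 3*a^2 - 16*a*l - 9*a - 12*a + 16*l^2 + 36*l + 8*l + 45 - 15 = 3*a^2 + a*(-16*l - 21) + 16*l^2 + 44*l + 30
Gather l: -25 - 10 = -35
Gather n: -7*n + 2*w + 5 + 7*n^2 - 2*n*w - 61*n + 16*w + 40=7*n^2 + n*(-2*w - 68) + 18*w + 45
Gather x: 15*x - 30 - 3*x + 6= 12*x - 24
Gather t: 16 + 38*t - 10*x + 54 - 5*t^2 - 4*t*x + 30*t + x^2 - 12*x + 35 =-5*t^2 + t*(68 - 4*x) + x^2 - 22*x + 105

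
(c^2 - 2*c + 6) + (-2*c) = c^2 - 4*c + 6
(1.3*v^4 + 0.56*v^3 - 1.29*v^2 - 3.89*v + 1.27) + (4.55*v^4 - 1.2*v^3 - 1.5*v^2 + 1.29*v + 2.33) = 5.85*v^4 - 0.64*v^3 - 2.79*v^2 - 2.6*v + 3.6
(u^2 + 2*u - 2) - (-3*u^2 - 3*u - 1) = 4*u^2 + 5*u - 1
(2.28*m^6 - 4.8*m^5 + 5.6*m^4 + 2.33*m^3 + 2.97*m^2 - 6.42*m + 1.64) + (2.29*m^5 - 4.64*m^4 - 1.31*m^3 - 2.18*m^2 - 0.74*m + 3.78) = 2.28*m^6 - 2.51*m^5 + 0.96*m^4 + 1.02*m^3 + 0.79*m^2 - 7.16*m + 5.42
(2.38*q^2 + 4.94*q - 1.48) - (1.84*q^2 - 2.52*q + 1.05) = 0.54*q^2 + 7.46*q - 2.53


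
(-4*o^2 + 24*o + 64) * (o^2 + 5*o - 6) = -4*o^4 + 4*o^3 + 208*o^2 + 176*o - 384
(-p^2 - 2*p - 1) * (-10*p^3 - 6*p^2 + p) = 10*p^5 + 26*p^4 + 21*p^3 + 4*p^2 - p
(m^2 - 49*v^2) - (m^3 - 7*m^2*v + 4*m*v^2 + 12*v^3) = -m^3 + 7*m^2*v + m^2 - 4*m*v^2 - 12*v^3 - 49*v^2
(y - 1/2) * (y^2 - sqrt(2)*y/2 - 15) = y^3 - sqrt(2)*y^2/2 - y^2/2 - 15*y + sqrt(2)*y/4 + 15/2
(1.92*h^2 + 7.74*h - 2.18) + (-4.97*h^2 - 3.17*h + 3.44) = -3.05*h^2 + 4.57*h + 1.26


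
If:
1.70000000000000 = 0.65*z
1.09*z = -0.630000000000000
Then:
No Solution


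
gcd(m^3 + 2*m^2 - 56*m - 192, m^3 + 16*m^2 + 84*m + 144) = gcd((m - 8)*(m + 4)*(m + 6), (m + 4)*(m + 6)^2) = m^2 + 10*m + 24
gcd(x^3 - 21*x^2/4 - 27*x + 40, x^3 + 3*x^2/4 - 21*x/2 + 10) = x^2 + 11*x/4 - 5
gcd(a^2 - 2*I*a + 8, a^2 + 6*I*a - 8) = a + 2*I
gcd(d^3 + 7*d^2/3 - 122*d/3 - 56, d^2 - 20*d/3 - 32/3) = d + 4/3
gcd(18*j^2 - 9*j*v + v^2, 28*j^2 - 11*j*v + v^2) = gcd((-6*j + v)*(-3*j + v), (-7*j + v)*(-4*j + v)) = 1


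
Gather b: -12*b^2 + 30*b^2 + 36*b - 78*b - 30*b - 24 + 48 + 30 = 18*b^2 - 72*b + 54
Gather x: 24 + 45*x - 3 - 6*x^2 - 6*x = -6*x^2 + 39*x + 21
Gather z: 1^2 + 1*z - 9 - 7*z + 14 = 6 - 6*z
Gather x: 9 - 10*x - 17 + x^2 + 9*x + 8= x^2 - x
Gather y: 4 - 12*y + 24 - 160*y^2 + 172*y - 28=-160*y^2 + 160*y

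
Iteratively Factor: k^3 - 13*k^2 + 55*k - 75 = (k - 5)*(k^2 - 8*k + 15) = (k - 5)^2*(k - 3)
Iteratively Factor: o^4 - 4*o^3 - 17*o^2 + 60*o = (o)*(o^3 - 4*o^2 - 17*o + 60) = o*(o - 3)*(o^2 - o - 20) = o*(o - 5)*(o - 3)*(o + 4)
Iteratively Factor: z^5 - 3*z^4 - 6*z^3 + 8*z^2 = (z + 2)*(z^4 - 5*z^3 + 4*z^2) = z*(z + 2)*(z^3 - 5*z^2 + 4*z) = z^2*(z + 2)*(z^2 - 5*z + 4) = z^2*(z - 4)*(z + 2)*(z - 1)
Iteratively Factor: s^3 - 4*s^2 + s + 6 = (s + 1)*(s^2 - 5*s + 6) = (s - 3)*(s + 1)*(s - 2)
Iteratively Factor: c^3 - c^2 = (c - 1)*(c^2) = c*(c - 1)*(c)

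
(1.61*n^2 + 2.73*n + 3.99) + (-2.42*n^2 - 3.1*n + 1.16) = -0.81*n^2 - 0.37*n + 5.15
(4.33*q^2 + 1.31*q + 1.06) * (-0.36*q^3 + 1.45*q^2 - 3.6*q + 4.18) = -1.5588*q^5 + 5.8069*q^4 - 14.0701*q^3 + 14.9204*q^2 + 1.6598*q + 4.4308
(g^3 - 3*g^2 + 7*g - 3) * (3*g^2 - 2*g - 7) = 3*g^5 - 11*g^4 + 20*g^3 - 2*g^2 - 43*g + 21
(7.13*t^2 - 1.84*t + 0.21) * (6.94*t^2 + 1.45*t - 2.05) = 49.4822*t^4 - 2.4311*t^3 - 15.8271*t^2 + 4.0765*t - 0.4305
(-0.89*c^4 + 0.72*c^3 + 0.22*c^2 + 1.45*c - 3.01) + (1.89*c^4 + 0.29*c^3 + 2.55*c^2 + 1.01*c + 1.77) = 1.0*c^4 + 1.01*c^3 + 2.77*c^2 + 2.46*c - 1.24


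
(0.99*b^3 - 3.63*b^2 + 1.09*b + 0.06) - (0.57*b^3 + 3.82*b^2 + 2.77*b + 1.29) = 0.42*b^3 - 7.45*b^2 - 1.68*b - 1.23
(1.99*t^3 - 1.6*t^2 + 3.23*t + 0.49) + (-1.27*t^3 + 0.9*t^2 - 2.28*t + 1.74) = 0.72*t^3 - 0.7*t^2 + 0.95*t + 2.23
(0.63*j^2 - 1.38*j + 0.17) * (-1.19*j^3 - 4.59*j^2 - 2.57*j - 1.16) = -0.7497*j^5 - 1.2495*j^4 + 4.5128*j^3 + 2.0355*j^2 + 1.1639*j - 0.1972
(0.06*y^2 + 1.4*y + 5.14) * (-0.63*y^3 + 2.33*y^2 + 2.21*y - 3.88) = -0.0378*y^5 - 0.7422*y^4 + 0.1564*y^3 + 14.8374*y^2 + 5.9274*y - 19.9432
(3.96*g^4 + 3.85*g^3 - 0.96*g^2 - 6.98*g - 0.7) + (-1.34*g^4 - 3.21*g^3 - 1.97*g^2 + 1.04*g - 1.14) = 2.62*g^4 + 0.64*g^3 - 2.93*g^2 - 5.94*g - 1.84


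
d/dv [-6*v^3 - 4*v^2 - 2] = 2*v*(-9*v - 4)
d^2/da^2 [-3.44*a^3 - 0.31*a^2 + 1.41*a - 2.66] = -20.64*a - 0.62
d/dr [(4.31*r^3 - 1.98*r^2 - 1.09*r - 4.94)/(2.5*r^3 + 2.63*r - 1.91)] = (7.105427357601e-15*r^5 + 4.95*r^4 + 28.1206*r^3 + 7.14630000000001*r^2 + 7.5636*r + 15.0741)/(6.25*r^6 + 13.15*r^4 - 9.55*r^3 + 6.9169*r^2 - 10.0466*r + 3.6481)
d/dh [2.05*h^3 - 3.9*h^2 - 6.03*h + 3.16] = 6.15*h^2 - 7.8*h - 6.03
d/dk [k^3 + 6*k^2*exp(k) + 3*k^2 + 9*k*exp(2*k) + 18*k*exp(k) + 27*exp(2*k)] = 6*k^2*exp(k) + 3*k^2 + 18*k*exp(2*k) + 30*k*exp(k) + 6*k + 63*exp(2*k) + 18*exp(k)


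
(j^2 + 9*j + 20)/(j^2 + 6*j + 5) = (j + 4)/(j + 1)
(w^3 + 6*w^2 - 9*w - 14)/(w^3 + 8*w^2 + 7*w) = (w - 2)/w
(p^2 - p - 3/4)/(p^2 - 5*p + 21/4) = (2*p + 1)/(2*p - 7)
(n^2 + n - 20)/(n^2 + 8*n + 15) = (n - 4)/(n + 3)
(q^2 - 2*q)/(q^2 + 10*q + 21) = q*(q - 2)/(q^2 + 10*q + 21)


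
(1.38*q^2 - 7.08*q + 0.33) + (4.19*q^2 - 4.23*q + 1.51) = 5.57*q^2 - 11.31*q + 1.84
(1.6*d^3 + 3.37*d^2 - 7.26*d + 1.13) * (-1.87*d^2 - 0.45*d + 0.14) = -2.992*d^5 - 7.0219*d^4 + 12.2837*d^3 + 1.6257*d^2 - 1.5249*d + 0.1582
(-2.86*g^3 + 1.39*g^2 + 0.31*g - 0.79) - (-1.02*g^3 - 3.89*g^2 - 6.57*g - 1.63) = -1.84*g^3 + 5.28*g^2 + 6.88*g + 0.84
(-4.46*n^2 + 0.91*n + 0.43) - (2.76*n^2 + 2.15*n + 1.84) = -7.22*n^2 - 1.24*n - 1.41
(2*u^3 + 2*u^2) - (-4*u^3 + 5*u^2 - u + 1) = 6*u^3 - 3*u^2 + u - 1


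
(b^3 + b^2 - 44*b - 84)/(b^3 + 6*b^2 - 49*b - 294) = (b + 2)/(b + 7)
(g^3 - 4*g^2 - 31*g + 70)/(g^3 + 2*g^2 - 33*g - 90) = (g^2 - 9*g + 14)/(g^2 - 3*g - 18)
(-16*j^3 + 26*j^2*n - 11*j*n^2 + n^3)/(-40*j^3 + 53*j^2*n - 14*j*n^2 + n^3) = (2*j - n)/(5*j - n)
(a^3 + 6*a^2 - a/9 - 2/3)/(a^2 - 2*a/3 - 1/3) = (a^2 + 17*a/3 - 2)/(a - 1)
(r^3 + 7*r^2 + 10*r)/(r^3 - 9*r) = (r^2 + 7*r + 10)/(r^2 - 9)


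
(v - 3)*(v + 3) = v^2 - 9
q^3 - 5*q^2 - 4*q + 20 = (q - 5)*(q - 2)*(q + 2)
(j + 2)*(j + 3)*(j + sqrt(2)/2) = j^3 + sqrt(2)*j^2/2 + 5*j^2 + 5*sqrt(2)*j/2 + 6*j + 3*sqrt(2)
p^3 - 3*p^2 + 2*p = p*(p - 2)*(p - 1)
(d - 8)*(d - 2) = d^2 - 10*d + 16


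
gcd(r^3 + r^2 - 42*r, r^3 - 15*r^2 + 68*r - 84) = r - 6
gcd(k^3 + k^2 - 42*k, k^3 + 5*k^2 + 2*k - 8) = 1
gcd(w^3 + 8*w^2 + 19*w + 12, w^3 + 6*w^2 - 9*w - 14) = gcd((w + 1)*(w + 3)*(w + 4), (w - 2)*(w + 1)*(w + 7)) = w + 1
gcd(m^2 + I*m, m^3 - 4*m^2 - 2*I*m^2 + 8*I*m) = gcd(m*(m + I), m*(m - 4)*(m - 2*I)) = m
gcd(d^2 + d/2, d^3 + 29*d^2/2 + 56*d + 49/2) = d + 1/2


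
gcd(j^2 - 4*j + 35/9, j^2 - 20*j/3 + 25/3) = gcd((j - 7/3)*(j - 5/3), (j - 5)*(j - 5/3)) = j - 5/3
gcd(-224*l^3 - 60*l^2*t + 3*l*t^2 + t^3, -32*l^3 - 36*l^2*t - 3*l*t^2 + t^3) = -32*l^2 - 4*l*t + t^2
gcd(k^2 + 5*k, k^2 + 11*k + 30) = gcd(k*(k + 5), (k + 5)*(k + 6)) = k + 5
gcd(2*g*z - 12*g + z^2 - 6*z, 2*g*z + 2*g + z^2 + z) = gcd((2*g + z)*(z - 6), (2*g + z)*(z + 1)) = 2*g + z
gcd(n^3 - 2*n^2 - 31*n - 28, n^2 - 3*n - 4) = n + 1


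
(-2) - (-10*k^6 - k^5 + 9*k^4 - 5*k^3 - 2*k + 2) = 10*k^6 + k^5 - 9*k^4 + 5*k^3 + 2*k - 4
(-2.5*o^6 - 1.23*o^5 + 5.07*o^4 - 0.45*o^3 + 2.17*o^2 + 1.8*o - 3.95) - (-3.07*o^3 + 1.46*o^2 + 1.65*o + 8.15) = -2.5*o^6 - 1.23*o^5 + 5.07*o^4 + 2.62*o^3 + 0.71*o^2 + 0.15*o - 12.1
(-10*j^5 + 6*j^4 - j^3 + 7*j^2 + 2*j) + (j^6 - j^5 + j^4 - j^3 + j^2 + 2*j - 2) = j^6 - 11*j^5 + 7*j^4 - 2*j^3 + 8*j^2 + 4*j - 2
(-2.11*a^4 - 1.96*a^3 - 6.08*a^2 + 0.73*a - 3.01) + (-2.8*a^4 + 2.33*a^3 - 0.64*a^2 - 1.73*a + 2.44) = -4.91*a^4 + 0.37*a^3 - 6.72*a^2 - 1.0*a - 0.57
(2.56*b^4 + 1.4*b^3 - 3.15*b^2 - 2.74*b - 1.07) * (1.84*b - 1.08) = 4.7104*b^5 - 0.1888*b^4 - 7.308*b^3 - 1.6396*b^2 + 0.9904*b + 1.1556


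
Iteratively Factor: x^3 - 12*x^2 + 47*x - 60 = (x - 3)*(x^2 - 9*x + 20) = (x - 5)*(x - 3)*(x - 4)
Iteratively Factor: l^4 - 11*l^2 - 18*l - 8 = (l + 2)*(l^3 - 2*l^2 - 7*l - 4) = (l - 4)*(l + 2)*(l^2 + 2*l + 1) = (l - 4)*(l + 1)*(l + 2)*(l + 1)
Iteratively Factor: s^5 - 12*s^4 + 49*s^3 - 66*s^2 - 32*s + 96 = (s + 1)*(s^4 - 13*s^3 + 62*s^2 - 128*s + 96) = (s - 4)*(s + 1)*(s^3 - 9*s^2 + 26*s - 24) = (s - 4)^2*(s + 1)*(s^2 - 5*s + 6) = (s - 4)^2*(s - 2)*(s + 1)*(s - 3)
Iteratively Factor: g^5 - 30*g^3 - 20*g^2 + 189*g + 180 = (g - 3)*(g^4 + 3*g^3 - 21*g^2 - 83*g - 60) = (g - 5)*(g - 3)*(g^3 + 8*g^2 + 19*g + 12) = (g - 5)*(g - 3)*(g + 4)*(g^2 + 4*g + 3) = (g - 5)*(g - 3)*(g + 1)*(g + 4)*(g + 3)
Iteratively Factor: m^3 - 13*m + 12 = (m + 4)*(m^2 - 4*m + 3) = (m - 1)*(m + 4)*(m - 3)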